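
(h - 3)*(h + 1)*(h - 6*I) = h^3 - 2*h^2 - 6*I*h^2 - 3*h + 12*I*h + 18*I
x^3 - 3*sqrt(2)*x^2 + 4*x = x*(x - 2*sqrt(2))*(x - sqrt(2))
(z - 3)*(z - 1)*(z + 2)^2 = z^4 - 9*z^2 - 4*z + 12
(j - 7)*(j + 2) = j^2 - 5*j - 14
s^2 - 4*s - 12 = (s - 6)*(s + 2)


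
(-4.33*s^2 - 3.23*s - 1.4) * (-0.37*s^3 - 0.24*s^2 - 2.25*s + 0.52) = 1.6021*s^5 + 2.2343*s^4 + 11.0357*s^3 + 5.3519*s^2 + 1.4704*s - 0.728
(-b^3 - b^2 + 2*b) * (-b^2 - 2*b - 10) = b^5 + 3*b^4 + 10*b^3 + 6*b^2 - 20*b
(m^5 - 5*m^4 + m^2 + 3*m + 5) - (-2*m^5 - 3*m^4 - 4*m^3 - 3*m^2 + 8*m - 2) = 3*m^5 - 2*m^4 + 4*m^3 + 4*m^2 - 5*m + 7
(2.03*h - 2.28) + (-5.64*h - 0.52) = -3.61*h - 2.8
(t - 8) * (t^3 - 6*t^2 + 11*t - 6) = t^4 - 14*t^3 + 59*t^2 - 94*t + 48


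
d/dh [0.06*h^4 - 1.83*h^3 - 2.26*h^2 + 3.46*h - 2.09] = 0.24*h^3 - 5.49*h^2 - 4.52*h + 3.46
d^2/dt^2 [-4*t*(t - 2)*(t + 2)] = -24*t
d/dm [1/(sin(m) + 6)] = -cos(m)/(sin(m) + 6)^2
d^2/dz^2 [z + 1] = 0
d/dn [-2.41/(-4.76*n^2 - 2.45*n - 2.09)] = (-22.9432*n - 5.9045)/(4.76*n^2 + 2.45*n + 2.09)^2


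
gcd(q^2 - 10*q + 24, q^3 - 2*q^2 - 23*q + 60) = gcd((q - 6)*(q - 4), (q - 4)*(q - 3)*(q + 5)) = q - 4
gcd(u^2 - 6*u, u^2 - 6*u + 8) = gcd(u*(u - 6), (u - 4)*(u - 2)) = 1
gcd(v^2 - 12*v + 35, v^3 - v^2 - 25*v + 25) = v - 5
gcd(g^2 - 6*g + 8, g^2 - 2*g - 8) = g - 4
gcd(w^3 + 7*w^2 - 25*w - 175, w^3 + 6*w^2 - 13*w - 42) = w + 7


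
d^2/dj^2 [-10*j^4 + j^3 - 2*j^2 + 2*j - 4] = -120*j^2 + 6*j - 4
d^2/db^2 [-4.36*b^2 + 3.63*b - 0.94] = -8.72000000000000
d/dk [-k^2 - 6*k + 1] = -2*k - 6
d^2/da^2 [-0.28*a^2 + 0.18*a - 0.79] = -0.560000000000000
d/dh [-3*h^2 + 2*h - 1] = 2 - 6*h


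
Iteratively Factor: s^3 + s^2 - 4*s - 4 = (s + 2)*(s^2 - s - 2) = (s + 1)*(s + 2)*(s - 2)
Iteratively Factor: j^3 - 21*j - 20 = (j + 1)*(j^2 - j - 20) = (j + 1)*(j + 4)*(j - 5)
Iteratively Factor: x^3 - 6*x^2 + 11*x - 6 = (x - 3)*(x^2 - 3*x + 2) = (x - 3)*(x - 2)*(x - 1)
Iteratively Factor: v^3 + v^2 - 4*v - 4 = (v + 2)*(v^2 - v - 2) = (v - 2)*(v + 2)*(v + 1)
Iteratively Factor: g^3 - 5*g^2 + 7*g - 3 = (g - 1)*(g^2 - 4*g + 3) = (g - 1)^2*(g - 3)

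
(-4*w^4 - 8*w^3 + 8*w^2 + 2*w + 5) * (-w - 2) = 4*w^5 + 16*w^4 + 8*w^3 - 18*w^2 - 9*w - 10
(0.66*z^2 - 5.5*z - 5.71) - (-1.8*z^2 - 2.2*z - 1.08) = 2.46*z^2 - 3.3*z - 4.63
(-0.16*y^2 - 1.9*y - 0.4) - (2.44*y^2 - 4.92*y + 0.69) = -2.6*y^2 + 3.02*y - 1.09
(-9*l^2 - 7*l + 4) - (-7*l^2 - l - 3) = -2*l^2 - 6*l + 7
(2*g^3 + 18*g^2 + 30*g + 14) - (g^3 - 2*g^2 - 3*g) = g^3 + 20*g^2 + 33*g + 14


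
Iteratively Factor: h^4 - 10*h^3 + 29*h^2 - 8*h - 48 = (h + 1)*(h^3 - 11*h^2 + 40*h - 48) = (h - 3)*(h + 1)*(h^2 - 8*h + 16) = (h - 4)*(h - 3)*(h + 1)*(h - 4)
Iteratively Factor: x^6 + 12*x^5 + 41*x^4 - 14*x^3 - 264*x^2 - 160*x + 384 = (x + 4)*(x^5 + 8*x^4 + 9*x^3 - 50*x^2 - 64*x + 96) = (x + 3)*(x + 4)*(x^4 + 5*x^3 - 6*x^2 - 32*x + 32) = (x - 1)*(x + 3)*(x + 4)*(x^3 + 6*x^2 - 32) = (x - 2)*(x - 1)*(x + 3)*(x + 4)*(x^2 + 8*x + 16) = (x - 2)*(x - 1)*(x + 3)*(x + 4)^2*(x + 4)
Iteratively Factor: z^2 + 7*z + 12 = (z + 3)*(z + 4)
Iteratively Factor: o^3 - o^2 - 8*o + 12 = (o + 3)*(o^2 - 4*o + 4) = (o - 2)*(o + 3)*(o - 2)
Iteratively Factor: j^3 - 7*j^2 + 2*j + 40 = (j - 4)*(j^2 - 3*j - 10) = (j - 4)*(j + 2)*(j - 5)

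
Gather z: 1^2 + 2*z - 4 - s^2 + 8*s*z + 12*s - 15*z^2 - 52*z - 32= -s^2 + 12*s - 15*z^2 + z*(8*s - 50) - 35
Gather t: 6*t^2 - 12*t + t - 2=6*t^2 - 11*t - 2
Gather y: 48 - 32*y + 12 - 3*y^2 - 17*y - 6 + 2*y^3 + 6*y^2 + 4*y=2*y^3 + 3*y^2 - 45*y + 54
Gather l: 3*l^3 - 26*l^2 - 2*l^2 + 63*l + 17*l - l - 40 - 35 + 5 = 3*l^3 - 28*l^2 + 79*l - 70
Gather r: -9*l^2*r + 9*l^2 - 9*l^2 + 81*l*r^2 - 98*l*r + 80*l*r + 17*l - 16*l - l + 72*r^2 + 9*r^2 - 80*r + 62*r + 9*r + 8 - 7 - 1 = r^2*(81*l + 81) + r*(-9*l^2 - 18*l - 9)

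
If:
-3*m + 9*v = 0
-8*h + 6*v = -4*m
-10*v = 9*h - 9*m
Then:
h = 0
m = 0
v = 0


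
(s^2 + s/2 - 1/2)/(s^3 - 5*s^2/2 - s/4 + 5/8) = 4*(s + 1)/(4*s^2 - 8*s - 5)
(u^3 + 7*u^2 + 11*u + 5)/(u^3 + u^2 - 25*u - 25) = (u + 1)/(u - 5)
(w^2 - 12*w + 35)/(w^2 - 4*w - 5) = (w - 7)/(w + 1)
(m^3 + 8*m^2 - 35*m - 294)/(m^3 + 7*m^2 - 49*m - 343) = (m - 6)/(m - 7)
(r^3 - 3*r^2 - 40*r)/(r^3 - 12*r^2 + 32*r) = (r + 5)/(r - 4)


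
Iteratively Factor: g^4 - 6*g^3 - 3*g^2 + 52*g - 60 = (g - 2)*(g^3 - 4*g^2 - 11*g + 30) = (g - 2)^2*(g^2 - 2*g - 15) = (g - 2)^2*(g + 3)*(g - 5)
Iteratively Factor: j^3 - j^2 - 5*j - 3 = (j - 3)*(j^2 + 2*j + 1) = (j - 3)*(j + 1)*(j + 1)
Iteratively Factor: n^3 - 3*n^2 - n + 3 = (n - 3)*(n^2 - 1) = (n - 3)*(n + 1)*(n - 1)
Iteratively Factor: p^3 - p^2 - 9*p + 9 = (p - 3)*(p^2 + 2*p - 3) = (p - 3)*(p + 3)*(p - 1)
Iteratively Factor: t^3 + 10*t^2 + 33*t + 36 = (t + 3)*(t^2 + 7*t + 12) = (t + 3)^2*(t + 4)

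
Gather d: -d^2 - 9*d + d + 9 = -d^2 - 8*d + 9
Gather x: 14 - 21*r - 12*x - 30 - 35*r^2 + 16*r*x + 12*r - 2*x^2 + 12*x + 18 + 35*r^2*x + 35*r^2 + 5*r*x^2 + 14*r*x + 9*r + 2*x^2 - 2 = 5*r*x^2 + x*(35*r^2 + 30*r)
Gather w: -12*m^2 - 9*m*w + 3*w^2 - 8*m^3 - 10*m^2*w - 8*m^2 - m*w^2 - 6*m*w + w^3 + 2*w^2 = -8*m^3 - 20*m^2 + w^3 + w^2*(5 - m) + w*(-10*m^2 - 15*m)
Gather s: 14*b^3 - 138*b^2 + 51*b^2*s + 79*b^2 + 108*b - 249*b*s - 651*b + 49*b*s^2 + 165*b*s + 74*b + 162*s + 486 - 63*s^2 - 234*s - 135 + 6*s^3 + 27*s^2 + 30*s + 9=14*b^3 - 59*b^2 - 469*b + 6*s^3 + s^2*(49*b - 36) + s*(51*b^2 - 84*b - 42) + 360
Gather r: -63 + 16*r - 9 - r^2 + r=-r^2 + 17*r - 72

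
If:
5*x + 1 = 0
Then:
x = -1/5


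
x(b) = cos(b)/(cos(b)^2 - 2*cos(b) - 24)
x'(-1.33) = -0.04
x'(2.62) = 0.03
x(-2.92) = 0.05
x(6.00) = -0.04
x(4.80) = -0.00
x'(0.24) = 0.01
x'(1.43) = 0.04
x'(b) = (2*sin(b)*cos(b) - 2*sin(b))*cos(b)/(cos(b)^2 - 2*cos(b) - 24)^2 - sin(b)/(cos(b)^2 - 2*cos(b) - 24)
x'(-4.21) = 0.04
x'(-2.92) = -0.01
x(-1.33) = -0.01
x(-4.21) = 0.02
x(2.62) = 0.04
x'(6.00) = -0.01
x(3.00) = 0.05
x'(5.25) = -0.03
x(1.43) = -0.01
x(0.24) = -0.04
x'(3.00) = 0.01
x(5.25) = -0.02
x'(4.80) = -0.04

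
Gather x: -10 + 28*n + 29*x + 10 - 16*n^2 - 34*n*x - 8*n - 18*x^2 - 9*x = -16*n^2 + 20*n - 18*x^2 + x*(20 - 34*n)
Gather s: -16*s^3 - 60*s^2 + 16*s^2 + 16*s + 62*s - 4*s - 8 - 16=-16*s^3 - 44*s^2 + 74*s - 24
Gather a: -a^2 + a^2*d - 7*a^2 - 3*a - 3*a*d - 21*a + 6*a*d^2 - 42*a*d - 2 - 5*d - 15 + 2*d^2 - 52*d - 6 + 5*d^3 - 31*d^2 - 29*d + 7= a^2*(d - 8) + a*(6*d^2 - 45*d - 24) + 5*d^3 - 29*d^2 - 86*d - 16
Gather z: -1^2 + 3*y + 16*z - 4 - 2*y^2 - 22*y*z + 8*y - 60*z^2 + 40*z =-2*y^2 + 11*y - 60*z^2 + z*(56 - 22*y) - 5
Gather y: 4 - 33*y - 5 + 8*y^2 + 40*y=8*y^2 + 7*y - 1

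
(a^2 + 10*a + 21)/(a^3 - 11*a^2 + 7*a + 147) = (a + 7)/(a^2 - 14*a + 49)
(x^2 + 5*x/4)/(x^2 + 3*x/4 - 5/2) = x*(4*x + 5)/(4*x^2 + 3*x - 10)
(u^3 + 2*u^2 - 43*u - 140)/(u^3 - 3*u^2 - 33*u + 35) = (u + 4)/(u - 1)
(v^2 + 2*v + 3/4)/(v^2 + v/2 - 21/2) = (4*v^2 + 8*v + 3)/(2*(2*v^2 + v - 21))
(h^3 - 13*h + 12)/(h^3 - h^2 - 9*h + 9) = (h + 4)/(h + 3)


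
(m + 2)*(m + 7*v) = m^2 + 7*m*v + 2*m + 14*v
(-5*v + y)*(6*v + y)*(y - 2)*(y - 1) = -30*v^2*y^2 + 90*v^2*y - 60*v^2 + v*y^3 - 3*v*y^2 + 2*v*y + y^4 - 3*y^3 + 2*y^2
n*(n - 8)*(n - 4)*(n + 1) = n^4 - 11*n^3 + 20*n^2 + 32*n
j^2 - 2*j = j*(j - 2)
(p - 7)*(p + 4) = p^2 - 3*p - 28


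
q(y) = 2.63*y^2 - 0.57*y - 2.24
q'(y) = 5.26*y - 0.57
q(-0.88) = 0.30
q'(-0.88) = -5.20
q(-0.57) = -1.06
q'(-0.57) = -3.57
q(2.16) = 8.80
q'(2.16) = 10.79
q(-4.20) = 46.55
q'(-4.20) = -22.66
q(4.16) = 40.90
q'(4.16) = 21.31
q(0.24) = -2.23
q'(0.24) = 0.69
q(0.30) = -2.17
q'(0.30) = 1.01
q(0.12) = -2.27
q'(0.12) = 0.06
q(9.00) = 205.66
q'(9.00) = 46.77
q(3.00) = 19.72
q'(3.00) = 15.21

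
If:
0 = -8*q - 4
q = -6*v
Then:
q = -1/2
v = 1/12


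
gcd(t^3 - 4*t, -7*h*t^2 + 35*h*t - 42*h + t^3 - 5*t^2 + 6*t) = t - 2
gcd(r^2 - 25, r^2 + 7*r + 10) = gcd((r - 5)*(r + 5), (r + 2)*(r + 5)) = r + 5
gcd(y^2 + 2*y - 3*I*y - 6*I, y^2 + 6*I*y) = 1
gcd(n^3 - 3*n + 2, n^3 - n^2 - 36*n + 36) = n - 1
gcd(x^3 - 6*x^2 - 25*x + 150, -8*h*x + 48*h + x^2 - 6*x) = x - 6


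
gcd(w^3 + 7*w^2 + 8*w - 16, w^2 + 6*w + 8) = w + 4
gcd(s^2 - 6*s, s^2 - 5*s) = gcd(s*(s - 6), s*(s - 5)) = s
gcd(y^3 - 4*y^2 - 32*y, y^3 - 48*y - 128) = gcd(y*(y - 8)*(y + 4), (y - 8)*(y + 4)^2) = y^2 - 4*y - 32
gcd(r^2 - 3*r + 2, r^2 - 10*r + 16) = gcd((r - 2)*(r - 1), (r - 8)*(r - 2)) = r - 2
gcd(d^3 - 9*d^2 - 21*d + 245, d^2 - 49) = d - 7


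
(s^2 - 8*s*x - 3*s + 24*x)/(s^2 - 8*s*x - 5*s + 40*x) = (s - 3)/(s - 5)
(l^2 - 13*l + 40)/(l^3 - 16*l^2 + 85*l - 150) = (l - 8)/(l^2 - 11*l + 30)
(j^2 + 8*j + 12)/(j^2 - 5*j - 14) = (j + 6)/(j - 7)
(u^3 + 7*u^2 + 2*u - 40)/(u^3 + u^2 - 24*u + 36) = (u^2 + 9*u + 20)/(u^2 + 3*u - 18)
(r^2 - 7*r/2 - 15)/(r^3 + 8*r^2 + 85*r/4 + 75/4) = 2*(r - 6)/(2*r^2 + 11*r + 15)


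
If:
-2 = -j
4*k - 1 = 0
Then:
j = 2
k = 1/4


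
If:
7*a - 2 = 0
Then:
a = 2/7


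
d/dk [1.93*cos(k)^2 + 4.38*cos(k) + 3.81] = -(3.86*cos(k) + 4.38)*sin(k)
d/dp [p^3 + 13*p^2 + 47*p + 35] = 3*p^2 + 26*p + 47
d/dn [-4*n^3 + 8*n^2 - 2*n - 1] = -12*n^2 + 16*n - 2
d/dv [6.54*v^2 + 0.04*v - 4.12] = 13.08*v + 0.04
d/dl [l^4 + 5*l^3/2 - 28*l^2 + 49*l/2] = 4*l^3 + 15*l^2/2 - 56*l + 49/2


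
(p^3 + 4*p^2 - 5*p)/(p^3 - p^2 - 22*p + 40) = p*(p - 1)/(p^2 - 6*p + 8)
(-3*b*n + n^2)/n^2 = (-3*b + n)/n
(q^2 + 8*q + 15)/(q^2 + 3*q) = (q + 5)/q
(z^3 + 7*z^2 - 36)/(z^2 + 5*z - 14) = (z^2 + 9*z + 18)/(z + 7)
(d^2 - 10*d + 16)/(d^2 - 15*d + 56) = (d - 2)/(d - 7)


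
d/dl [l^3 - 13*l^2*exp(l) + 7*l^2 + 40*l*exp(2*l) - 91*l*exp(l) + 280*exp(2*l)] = -13*l^2*exp(l) + 3*l^2 + 80*l*exp(2*l) - 117*l*exp(l) + 14*l + 600*exp(2*l) - 91*exp(l)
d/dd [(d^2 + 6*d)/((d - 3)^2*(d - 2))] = (-d^3 - 15*d^2 + 24*d + 36)/(d^5 - 13*d^4 + 67*d^3 - 171*d^2 + 216*d - 108)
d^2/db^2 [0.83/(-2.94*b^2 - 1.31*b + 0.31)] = (14.348376*b^2 + 6.393324*b - 0.83*(5.88*b + 1.31)*(11.76*b + 2.62) - 1.512924)/(2.94*b^2 + 1.31*b - 0.31)^3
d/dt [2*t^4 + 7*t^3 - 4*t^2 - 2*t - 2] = 8*t^3 + 21*t^2 - 8*t - 2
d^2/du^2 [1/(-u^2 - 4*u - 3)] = 2*(u^2 + 4*u - 4*(u + 2)^2 + 3)/(u^2 + 4*u + 3)^3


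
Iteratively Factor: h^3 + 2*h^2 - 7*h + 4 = (h + 4)*(h^2 - 2*h + 1) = (h - 1)*(h + 4)*(h - 1)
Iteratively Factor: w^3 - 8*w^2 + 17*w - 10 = (w - 1)*(w^2 - 7*w + 10) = (w - 5)*(w - 1)*(w - 2)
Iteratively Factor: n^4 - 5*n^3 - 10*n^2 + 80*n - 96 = (n + 4)*(n^3 - 9*n^2 + 26*n - 24) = (n - 3)*(n + 4)*(n^2 - 6*n + 8) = (n - 4)*(n - 3)*(n + 4)*(n - 2)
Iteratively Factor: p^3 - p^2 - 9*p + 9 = (p + 3)*(p^2 - 4*p + 3) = (p - 1)*(p + 3)*(p - 3)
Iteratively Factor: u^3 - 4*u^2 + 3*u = (u - 3)*(u^2 - u) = (u - 3)*(u - 1)*(u)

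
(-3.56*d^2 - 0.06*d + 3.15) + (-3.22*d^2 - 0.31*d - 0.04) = -6.78*d^2 - 0.37*d + 3.11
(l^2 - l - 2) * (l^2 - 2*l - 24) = l^4 - 3*l^3 - 24*l^2 + 28*l + 48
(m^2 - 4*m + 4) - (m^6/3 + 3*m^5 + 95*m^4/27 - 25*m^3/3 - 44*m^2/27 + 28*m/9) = -m^6/3 - 3*m^5 - 95*m^4/27 + 25*m^3/3 + 71*m^2/27 - 64*m/9 + 4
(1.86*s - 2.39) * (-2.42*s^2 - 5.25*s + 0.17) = -4.5012*s^3 - 3.9812*s^2 + 12.8637*s - 0.4063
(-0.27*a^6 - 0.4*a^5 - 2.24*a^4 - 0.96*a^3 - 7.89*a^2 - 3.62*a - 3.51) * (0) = 0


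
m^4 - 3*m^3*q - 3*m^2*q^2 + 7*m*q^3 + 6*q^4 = (m - 3*q)*(m - 2*q)*(m + q)^2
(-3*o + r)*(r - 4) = -3*o*r + 12*o + r^2 - 4*r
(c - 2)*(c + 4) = c^2 + 2*c - 8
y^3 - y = y*(y - 1)*(y + 1)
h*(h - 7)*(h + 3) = h^3 - 4*h^2 - 21*h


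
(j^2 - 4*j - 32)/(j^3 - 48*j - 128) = 1/(j + 4)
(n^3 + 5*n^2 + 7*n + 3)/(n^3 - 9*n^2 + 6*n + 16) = (n^2 + 4*n + 3)/(n^2 - 10*n + 16)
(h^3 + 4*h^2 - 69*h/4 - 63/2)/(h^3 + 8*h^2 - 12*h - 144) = (h^2 - 2*h - 21/4)/(h^2 + 2*h - 24)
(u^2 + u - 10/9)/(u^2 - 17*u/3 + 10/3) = (u + 5/3)/(u - 5)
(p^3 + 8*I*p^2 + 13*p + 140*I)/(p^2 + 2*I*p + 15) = (p^2 + 3*I*p + 28)/(p - 3*I)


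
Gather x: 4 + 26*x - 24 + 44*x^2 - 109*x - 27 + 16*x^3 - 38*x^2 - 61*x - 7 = 16*x^3 + 6*x^2 - 144*x - 54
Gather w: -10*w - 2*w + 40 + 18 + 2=60 - 12*w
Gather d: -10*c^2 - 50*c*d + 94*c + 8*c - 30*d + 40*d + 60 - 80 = -10*c^2 + 102*c + d*(10 - 50*c) - 20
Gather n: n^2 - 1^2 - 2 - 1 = n^2 - 4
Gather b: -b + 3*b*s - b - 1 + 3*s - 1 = b*(3*s - 2) + 3*s - 2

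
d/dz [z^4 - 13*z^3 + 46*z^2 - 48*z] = 4*z^3 - 39*z^2 + 92*z - 48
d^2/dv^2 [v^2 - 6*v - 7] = 2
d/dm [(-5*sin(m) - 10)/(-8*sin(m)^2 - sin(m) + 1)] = 5*(-32*sin(m) + 4*cos(2*m) - 7)*cos(m)/(8*sin(m)^2 + sin(m) - 1)^2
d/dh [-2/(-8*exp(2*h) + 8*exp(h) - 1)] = (16 - 32*exp(h))*exp(h)/(8*exp(2*h) - 8*exp(h) + 1)^2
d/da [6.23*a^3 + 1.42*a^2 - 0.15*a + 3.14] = 18.69*a^2 + 2.84*a - 0.15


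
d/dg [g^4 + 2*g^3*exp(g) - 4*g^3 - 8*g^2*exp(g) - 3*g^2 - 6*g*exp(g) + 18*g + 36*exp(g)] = 2*g^3*exp(g) + 4*g^3 - 2*g^2*exp(g) - 12*g^2 - 22*g*exp(g) - 6*g + 30*exp(g) + 18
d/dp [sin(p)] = cos(p)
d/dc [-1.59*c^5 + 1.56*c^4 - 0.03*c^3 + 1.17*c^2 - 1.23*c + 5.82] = -7.95*c^4 + 6.24*c^3 - 0.09*c^2 + 2.34*c - 1.23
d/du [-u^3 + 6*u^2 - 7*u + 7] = -3*u^2 + 12*u - 7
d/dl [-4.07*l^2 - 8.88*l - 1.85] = -8.14*l - 8.88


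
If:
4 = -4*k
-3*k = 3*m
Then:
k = -1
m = 1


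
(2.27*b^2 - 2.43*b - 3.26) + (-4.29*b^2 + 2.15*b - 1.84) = -2.02*b^2 - 0.28*b - 5.1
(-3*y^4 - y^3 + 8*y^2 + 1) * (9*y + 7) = -27*y^5 - 30*y^4 + 65*y^3 + 56*y^2 + 9*y + 7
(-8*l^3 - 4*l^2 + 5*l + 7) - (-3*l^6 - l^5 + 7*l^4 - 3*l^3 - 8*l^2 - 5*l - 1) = 3*l^6 + l^5 - 7*l^4 - 5*l^3 + 4*l^2 + 10*l + 8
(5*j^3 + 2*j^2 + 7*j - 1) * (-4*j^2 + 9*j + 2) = -20*j^5 + 37*j^4 + 71*j^2 + 5*j - 2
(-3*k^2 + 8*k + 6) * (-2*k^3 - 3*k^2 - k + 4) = 6*k^5 - 7*k^4 - 33*k^3 - 38*k^2 + 26*k + 24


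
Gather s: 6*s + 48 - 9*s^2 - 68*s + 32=-9*s^2 - 62*s + 80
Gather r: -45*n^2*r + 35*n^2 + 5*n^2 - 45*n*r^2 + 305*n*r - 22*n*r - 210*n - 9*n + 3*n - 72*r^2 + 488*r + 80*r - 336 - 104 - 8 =40*n^2 - 216*n + r^2*(-45*n - 72) + r*(-45*n^2 + 283*n + 568) - 448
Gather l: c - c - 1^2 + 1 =0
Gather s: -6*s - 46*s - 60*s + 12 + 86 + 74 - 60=112 - 112*s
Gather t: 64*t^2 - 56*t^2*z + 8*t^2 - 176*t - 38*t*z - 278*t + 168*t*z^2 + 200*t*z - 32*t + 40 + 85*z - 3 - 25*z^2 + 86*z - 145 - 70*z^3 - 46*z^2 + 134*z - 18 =t^2*(72 - 56*z) + t*(168*z^2 + 162*z - 486) - 70*z^3 - 71*z^2 + 305*z - 126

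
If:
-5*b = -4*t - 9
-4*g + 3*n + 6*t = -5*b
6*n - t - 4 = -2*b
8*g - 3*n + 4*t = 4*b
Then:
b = 281/205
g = 819/820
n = 74/615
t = -22/41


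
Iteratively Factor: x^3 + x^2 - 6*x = (x)*(x^2 + x - 6) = x*(x - 2)*(x + 3)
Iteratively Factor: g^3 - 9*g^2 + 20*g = (g - 5)*(g^2 - 4*g) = g*(g - 5)*(g - 4)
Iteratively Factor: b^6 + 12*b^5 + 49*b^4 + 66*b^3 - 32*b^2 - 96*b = (b + 3)*(b^5 + 9*b^4 + 22*b^3 - 32*b) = b*(b + 3)*(b^4 + 9*b^3 + 22*b^2 - 32) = b*(b + 3)*(b + 4)*(b^3 + 5*b^2 + 2*b - 8) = b*(b + 2)*(b + 3)*(b + 4)*(b^2 + 3*b - 4) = b*(b + 2)*(b + 3)*(b + 4)^2*(b - 1)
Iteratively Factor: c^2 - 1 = (c - 1)*(c + 1)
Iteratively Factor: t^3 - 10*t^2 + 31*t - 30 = (t - 2)*(t^2 - 8*t + 15) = (t - 3)*(t - 2)*(t - 5)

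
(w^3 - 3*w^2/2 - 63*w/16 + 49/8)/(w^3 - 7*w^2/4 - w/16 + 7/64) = 4*(4*w^2 + w - 14)/(16*w^2 - 1)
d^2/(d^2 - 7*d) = d/(d - 7)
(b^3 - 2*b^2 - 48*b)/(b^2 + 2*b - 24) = b*(b - 8)/(b - 4)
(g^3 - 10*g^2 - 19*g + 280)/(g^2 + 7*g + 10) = (g^2 - 15*g + 56)/(g + 2)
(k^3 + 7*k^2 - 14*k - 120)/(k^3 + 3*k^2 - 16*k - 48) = (k^2 + 11*k + 30)/(k^2 + 7*k + 12)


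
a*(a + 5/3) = a^2 + 5*a/3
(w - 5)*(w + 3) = w^2 - 2*w - 15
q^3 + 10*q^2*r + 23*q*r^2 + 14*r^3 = (q + r)*(q + 2*r)*(q + 7*r)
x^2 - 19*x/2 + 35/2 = (x - 7)*(x - 5/2)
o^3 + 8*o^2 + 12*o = o*(o + 2)*(o + 6)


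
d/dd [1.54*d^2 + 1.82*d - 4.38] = 3.08*d + 1.82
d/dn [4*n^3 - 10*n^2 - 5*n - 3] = 12*n^2 - 20*n - 5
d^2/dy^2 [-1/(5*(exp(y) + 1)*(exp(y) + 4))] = (-4*exp(3*y) - 15*exp(2*y) - 9*exp(y) + 20)*exp(y)/(5*(exp(6*y) + 15*exp(5*y) + 87*exp(4*y) + 245*exp(3*y) + 348*exp(2*y) + 240*exp(y) + 64))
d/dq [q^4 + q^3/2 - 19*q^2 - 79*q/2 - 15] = 4*q^3 + 3*q^2/2 - 38*q - 79/2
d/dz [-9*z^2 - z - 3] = -18*z - 1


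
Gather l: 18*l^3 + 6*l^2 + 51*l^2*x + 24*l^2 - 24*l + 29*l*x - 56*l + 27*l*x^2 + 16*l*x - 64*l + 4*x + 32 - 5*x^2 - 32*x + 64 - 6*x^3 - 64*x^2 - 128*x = 18*l^3 + l^2*(51*x + 30) + l*(27*x^2 + 45*x - 144) - 6*x^3 - 69*x^2 - 156*x + 96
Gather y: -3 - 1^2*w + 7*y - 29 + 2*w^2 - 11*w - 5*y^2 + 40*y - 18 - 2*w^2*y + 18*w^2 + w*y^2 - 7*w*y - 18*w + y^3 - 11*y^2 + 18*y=20*w^2 - 30*w + y^3 + y^2*(w - 16) + y*(-2*w^2 - 7*w + 65) - 50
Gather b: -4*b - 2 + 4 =2 - 4*b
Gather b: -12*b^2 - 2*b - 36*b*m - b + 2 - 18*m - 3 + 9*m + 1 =-12*b^2 + b*(-36*m - 3) - 9*m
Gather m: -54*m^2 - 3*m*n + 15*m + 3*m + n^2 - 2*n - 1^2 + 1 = -54*m^2 + m*(18 - 3*n) + n^2 - 2*n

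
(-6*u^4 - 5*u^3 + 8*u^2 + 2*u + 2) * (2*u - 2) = -12*u^5 + 2*u^4 + 26*u^3 - 12*u^2 - 4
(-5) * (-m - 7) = 5*m + 35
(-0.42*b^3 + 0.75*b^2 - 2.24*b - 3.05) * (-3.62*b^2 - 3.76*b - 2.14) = 1.5204*b^5 - 1.1358*b^4 + 6.1876*b^3 + 17.8584*b^2 + 16.2616*b + 6.527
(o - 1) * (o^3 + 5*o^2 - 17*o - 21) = o^4 + 4*o^3 - 22*o^2 - 4*o + 21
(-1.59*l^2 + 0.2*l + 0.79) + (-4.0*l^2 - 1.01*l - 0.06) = -5.59*l^2 - 0.81*l + 0.73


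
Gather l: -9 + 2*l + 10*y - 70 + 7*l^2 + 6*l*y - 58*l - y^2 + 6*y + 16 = 7*l^2 + l*(6*y - 56) - y^2 + 16*y - 63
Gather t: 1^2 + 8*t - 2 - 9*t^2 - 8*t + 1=-9*t^2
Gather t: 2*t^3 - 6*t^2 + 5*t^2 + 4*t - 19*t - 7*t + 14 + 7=2*t^3 - t^2 - 22*t + 21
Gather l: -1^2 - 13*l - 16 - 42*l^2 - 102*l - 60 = -42*l^2 - 115*l - 77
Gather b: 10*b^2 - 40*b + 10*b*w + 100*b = 10*b^2 + b*(10*w + 60)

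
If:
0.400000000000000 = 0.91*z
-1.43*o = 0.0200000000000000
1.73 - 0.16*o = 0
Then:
No Solution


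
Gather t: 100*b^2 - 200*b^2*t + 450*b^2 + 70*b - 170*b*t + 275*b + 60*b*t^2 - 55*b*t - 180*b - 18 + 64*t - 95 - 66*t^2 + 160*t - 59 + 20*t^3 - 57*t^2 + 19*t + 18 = 550*b^2 + 165*b + 20*t^3 + t^2*(60*b - 123) + t*(-200*b^2 - 225*b + 243) - 154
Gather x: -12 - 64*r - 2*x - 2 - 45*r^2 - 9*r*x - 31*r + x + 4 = -45*r^2 - 95*r + x*(-9*r - 1) - 10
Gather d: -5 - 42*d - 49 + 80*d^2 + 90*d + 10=80*d^2 + 48*d - 44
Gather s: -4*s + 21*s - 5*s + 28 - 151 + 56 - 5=12*s - 72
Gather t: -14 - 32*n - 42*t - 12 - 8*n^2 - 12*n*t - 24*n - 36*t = -8*n^2 - 56*n + t*(-12*n - 78) - 26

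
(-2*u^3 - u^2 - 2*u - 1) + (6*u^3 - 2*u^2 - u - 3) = 4*u^3 - 3*u^2 - 3*u - 4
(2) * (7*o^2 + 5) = 14*o^2 + 10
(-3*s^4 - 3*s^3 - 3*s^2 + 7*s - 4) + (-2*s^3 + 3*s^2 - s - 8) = -3*s^4 - 5*s^3 + 6*s - 12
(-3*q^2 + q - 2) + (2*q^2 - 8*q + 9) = -q^2 - 7*q + 7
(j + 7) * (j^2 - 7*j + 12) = j^3 - 37*j + 84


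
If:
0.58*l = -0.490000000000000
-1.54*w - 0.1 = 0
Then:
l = -0.84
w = -0.06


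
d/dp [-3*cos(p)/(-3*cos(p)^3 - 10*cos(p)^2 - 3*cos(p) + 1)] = 48*(6*cos(p)^3 + 10*cos(p)^2 + 1)*sin(p)/(-40*sin(p)^2 + 21*cos(p) + 3*cos(3*p) + 36)^2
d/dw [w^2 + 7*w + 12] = 2*w + 7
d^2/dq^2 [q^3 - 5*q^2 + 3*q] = 6*q - 10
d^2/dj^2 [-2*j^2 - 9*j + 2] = -4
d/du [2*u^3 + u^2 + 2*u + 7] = 6*u^2 + 2*u + 2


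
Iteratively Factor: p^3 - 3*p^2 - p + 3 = (p - 3)*(p^2 - 1) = (p - 3)*(p - 1)*(p + 1)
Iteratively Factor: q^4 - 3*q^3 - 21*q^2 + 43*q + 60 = (q - 3)*(q^3 - 21*q - 20) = (q - 5)*(q - 3)*(q^2 + 5*q + 4) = (q - 5)*(q - 3)*(q + 4)*(q + 1)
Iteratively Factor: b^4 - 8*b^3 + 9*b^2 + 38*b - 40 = (b - 4)*(b^3 - 4*b^2 - 7*b + 10) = (b - 4)*(b - 1)*(b^2 - 3*b - 10) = (b - 5)*(b - 4)*(b - 1)*(b + 2)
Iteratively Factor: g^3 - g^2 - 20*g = (g)*(g^2 - g - 20) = g*(g - 5)*(g + 4)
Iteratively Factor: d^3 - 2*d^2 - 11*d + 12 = (d - 4)*(d^2 + 2*d - 3) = (d - 4)*(d - 1)*(d + 3)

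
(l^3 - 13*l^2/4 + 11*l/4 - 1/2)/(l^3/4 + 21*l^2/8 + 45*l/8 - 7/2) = 2*(4*l^3 - 13*l^2 + 11*l - 2)/(2*l^3 + 21*l^2 + 45*l - 28)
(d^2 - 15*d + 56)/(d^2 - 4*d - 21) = (d - 8)/(d + 3)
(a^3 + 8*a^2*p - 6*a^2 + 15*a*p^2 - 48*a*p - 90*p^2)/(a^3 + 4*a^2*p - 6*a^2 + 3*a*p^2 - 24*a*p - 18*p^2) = (a + 5*p)/(a + p)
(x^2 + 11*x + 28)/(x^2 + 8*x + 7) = (x + 4)/(x + 1)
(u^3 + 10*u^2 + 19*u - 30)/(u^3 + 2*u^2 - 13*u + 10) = (u + 6)/(u - 2)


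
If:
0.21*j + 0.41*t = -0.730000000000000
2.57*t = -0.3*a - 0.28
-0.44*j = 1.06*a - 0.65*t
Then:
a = 1.10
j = -3.01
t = -0.24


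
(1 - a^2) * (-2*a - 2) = 2*a^3 + 2*a^2 - 2*a - 2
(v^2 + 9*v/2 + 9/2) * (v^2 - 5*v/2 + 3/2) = v^4 + 2*v^3 - 21*v^2/4 - 9*v/2 + 27/4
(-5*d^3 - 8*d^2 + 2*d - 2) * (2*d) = -10*d^4 - 16*d^3 + 4*d^2 - 4*d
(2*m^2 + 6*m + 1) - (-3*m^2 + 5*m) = 5*m^2 + m + 1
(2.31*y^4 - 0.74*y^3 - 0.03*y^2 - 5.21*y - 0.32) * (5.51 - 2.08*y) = -4.8048*y^5 + 14.2673*y^4 - 4.015*y^3 + 10.6715*y^2 - 28.0415*y - 1.7632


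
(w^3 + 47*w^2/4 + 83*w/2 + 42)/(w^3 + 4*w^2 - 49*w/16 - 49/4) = 4*(w + 6)/(4*w - 7)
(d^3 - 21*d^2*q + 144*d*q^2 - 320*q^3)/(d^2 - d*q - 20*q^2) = (d^2 - 16*d*q + 64*q^2)/(d + 4*q)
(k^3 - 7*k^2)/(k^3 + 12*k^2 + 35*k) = k*(k - 7)/(k^2 + 12*k + 35)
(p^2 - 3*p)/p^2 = (p - 3)/p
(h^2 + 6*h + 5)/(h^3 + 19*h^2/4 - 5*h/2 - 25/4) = 4/(4*h - 5)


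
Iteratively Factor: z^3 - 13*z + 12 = (z - 3)*(z^2 + 3*z - 4) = (z - 3)*(z - 1)*(z + 4)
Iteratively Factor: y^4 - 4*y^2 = (y + 2)*(y^3 - 2*y^2) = (y - 2)*(y + 2)*(y^2) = y*(y - 2)*(y + 2)*(y)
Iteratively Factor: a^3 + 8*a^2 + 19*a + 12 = (a + 3)*(a^2 + 5*a + 4) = (a + 3)*(a + 4)*(a + 1)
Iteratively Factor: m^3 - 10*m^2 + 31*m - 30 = (m - 5)*(m^2 - 5*m + 6) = (m - 5)*(m - 3)*(m - 2)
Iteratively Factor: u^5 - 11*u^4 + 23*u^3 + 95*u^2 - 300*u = (u - 5)*(u^4 - 6*u^3 - 7*u^2 + 60*u) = (u - 5)*(u - 4)*(u^3 - 2*u^2 - 15*u) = u*(u - 5)*(u - 4)*(u^2 - 2*u - 15) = u*(u - 5)*(u - 4)*(u + 3)*(u - 5)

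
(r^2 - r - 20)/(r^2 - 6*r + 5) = (r + 4)/(r - 1)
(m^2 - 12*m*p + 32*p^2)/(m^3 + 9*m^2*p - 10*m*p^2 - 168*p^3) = (m - 8*p)/(m^2 + 13*m*p + 42*p^2)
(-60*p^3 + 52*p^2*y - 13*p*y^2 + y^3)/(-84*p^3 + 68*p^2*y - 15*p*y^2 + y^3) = (-5*p + y)/(-7*p + y)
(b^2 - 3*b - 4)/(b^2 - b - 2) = (b - 4)/(b - 2)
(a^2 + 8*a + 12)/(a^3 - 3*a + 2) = (a + 6)/(a^2 - 2*a + 1)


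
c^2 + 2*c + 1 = (c + 1)^2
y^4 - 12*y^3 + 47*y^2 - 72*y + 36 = (y - 6)*(y - 3)*(y - 2)*(y - 1)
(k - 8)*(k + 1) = k^2 - 7*k - 8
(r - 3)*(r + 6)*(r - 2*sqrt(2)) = r^3 - 2*sqrt(2)*r^2 + 3*r^2 - 18*r - 6*sqrt(2)*r + 36*sqrt(2)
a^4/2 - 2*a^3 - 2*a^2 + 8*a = a*(a/2 + 1)*(a - 4)*(a - 2)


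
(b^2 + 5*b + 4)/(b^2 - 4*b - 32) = (b + 1)/(b - 8)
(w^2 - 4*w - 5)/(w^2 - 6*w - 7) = (w - 5)/(w - 7)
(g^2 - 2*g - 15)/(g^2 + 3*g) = (g - 5)/g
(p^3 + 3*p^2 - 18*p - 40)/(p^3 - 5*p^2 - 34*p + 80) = (p^2 - 2*p - 8)/(p^2 - 10*p + 16)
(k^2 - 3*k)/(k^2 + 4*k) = (k - 3)/(k + 4)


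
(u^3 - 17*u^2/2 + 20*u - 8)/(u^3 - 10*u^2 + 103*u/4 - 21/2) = 2*(u^2 - 8*u + 16)/(2*u^2 - 19*u + 42)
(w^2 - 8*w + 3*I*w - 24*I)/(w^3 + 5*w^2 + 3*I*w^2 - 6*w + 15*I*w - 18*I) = (w - 8)/(w^2 + 5*w - 6)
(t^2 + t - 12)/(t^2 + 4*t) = (t - 3)/t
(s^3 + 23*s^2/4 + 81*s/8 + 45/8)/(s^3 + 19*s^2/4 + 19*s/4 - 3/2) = (8*s^2 + 22*s + 15)/(2*(4*s^2 + 7*s - 2))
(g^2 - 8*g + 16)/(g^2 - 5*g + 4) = (g - 4)/(g - 1)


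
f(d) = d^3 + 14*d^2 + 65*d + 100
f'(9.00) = 560.00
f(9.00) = 2548.00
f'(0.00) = 65.00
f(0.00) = 100.00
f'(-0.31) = 56.61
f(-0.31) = 81.17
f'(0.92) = 93.30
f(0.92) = 172.43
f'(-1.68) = 26.43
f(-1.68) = 25.57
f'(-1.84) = 23.64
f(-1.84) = 21.57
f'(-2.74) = 10.80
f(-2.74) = 6.44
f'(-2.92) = 8.82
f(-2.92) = 4.67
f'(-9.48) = 69.17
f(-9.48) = -109.99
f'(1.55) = 115.61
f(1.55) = 238.11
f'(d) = 3*d^2 + 28*d + 65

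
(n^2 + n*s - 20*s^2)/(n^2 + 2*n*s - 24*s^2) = (n + 5*s)/(n + 6*s)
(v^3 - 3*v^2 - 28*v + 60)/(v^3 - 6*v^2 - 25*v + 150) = (v - 2)/(v - 5)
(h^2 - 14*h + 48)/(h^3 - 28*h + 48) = (h^2 - 14*h + 48)/(h^3 - 28*h + 48)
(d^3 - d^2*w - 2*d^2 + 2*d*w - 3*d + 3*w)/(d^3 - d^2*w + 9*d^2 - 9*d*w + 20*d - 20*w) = (d^2 - 2*d - 3)/(d^2 + 9*d + 20)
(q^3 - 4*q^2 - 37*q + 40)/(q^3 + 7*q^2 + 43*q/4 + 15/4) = 4*(q^2 - 9*q + 8)/(4*q^2 + 8*q + 3)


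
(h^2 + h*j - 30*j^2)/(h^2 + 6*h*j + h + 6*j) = (h - 5*j)/(h + 1)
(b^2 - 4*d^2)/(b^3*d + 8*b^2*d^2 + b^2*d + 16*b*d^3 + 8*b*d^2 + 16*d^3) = (b^2 - 4*d^2)/(d*(b^3 + 8*b^2*d + b^2 + 16*b*d^2 + 8*b*d + 16*d^2))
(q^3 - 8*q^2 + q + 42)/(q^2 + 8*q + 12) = (q^2 - 10*q + 21)/(q + 6)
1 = 1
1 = 1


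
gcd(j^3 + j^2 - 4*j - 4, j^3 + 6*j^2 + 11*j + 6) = j^2 + 3*j + 2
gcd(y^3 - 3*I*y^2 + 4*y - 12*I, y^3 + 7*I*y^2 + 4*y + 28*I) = y^2 + 4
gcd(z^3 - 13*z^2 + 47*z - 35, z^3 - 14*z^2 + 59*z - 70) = z^2 - 12*z + 35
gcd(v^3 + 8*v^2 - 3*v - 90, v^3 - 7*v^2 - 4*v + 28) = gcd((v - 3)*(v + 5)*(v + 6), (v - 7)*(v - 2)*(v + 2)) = 1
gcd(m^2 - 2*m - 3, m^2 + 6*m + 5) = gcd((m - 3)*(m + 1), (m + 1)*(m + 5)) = m + 1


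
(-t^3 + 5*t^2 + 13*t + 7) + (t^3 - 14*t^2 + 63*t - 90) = -9*t^2 + 76*t - 83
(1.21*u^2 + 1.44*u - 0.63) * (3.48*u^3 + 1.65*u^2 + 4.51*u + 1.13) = 4.2108*u^5 + 7.0077*u^4 + 5.6407*u^3 + 6.8222*u^2 - 1.2141*u - 0.7119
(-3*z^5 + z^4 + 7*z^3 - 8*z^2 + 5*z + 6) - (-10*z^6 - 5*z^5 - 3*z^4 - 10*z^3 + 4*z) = 10*z^6 + 2*z^5 + 4*z^4 + 17*z^3 - 8*z^2 + z + 6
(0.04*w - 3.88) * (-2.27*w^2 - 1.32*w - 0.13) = -0.0908*w^3 + 8.7548*w^2 + 5.1164*w + 0.5044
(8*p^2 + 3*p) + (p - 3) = 8*p^2 + 4*p - 3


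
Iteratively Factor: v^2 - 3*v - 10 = (v + 2)*(v - 5)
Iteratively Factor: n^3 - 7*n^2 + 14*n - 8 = (n - 4)*(n^2 - 3*n + 2) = (n - 4)*(n - 1)*(n - 2)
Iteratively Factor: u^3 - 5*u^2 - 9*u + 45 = (u - 5)*(u^2 - 9) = (u - 5)*(u + 3)*(u - 3)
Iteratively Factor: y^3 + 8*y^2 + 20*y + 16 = (y + 4)*(y^2 + 4*y + 4) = (y + 2)*(y + 4)*(y + 2)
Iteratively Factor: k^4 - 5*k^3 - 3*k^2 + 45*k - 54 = (k - 3)*(k^3 - 2*k^2 - 9*k + 18) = (k - 3)^2*(k^2 + k - 6) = (k - 3)^2*(k + 3)*(k - 2)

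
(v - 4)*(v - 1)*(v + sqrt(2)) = v^3 - 5*v^2 + sqrt(2)*v^2 - 5*sqrt(2)*v + 4*v + 4*sqrt(2)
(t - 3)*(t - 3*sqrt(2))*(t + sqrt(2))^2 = t^4 - 3*t^3 - sqrt(2)*t^3 - 10*t^2 + 3*sqrt(2)*t^2 - 6*sqrt(2)*t + 30*t + 18*sqrt(2)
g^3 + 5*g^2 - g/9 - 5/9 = (g - 1/3)*(g + 1/3)*(g + 5)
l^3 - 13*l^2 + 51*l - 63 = (l - 7)*(l - 3)^2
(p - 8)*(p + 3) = p^2 - 5*p - 24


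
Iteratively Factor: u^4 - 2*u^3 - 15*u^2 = (u - 5)*(u^3 + 3*u^2) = (u - 5)*(u + 3)*(u^2) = u*(u - 5)*(u + 3)*(u)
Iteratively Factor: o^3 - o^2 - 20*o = (o - 5)*(o^2 + 4*o) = (o - 5)*(o + 4)*(o)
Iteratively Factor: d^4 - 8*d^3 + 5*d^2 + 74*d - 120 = (d - 4)*(d^3 - 4*d^2 - 11*d + 30) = (d - 4)*(d - 2)*(d^2 - 2*d - 15) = (d - 5)*(d - 4)*(d - 2)*(d + 3)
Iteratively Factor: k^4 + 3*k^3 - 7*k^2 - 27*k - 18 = (k + 2)*(k^3 + k^2 - 9*k - 9) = (k + 1)*(k + 2)*(k^2 - 9) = (k + 1)*(k + 2)*(k + 3)*(k - 3)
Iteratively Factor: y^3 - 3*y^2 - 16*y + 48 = (y + 4)*(y^2 - 7*y + 12) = (y - 3)*(y + 4)*(y - 4)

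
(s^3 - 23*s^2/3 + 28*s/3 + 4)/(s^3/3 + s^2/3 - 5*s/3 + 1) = (3*s^3 - 23*s^2 + 28*s + 12)/(s^3 + s^2 - 5*s + 3)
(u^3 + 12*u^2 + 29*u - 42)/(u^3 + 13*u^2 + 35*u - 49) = (u + 6)/(u + 7)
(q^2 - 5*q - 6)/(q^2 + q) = (q - 6)/q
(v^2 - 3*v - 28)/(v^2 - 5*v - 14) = (v + 4)/(v + 2)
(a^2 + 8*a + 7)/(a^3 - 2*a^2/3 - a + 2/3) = 3*(a + 7)/(3*a^2 - 5*a + 2)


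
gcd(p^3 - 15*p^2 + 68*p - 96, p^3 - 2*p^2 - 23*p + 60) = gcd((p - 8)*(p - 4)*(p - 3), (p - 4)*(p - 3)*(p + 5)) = p^2 - 7*p + 12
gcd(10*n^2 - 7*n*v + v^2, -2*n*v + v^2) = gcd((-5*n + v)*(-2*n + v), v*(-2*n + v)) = -2*n + v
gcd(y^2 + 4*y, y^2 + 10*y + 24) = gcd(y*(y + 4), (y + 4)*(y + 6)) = y + 4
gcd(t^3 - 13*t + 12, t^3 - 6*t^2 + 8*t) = 1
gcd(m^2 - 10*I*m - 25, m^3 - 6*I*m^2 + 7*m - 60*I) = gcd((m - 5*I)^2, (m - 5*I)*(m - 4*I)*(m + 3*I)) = m - 5*I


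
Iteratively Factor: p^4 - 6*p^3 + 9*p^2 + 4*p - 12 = (p - 2)*(p^3 - 4*p^2 + p + 6) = (p - 3)*(p - 2)*(p^2 - p - 2) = (p - 3)*(p - 2)*(p + 1)*(p - 2)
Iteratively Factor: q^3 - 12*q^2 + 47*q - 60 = (q - 3)*(q^2 - 9*q + 20) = (q - 5)*(q - 3)*(q - 4)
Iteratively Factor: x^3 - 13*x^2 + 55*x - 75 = (x - 5)*(x^2 - 8*x + 15) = (x - 5)*(x - 3)*(x - 5)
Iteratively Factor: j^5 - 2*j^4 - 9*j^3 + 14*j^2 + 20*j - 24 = (j + 2)*(j^4 - 4*j^3 - j^2 + 16*j - 12) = (j + 2)^2*(j^3 - 6*j^2 + 11*j - 6) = (j - 2)*(j + 2)^2*(j^2 - 4*j + 3) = (j - 3)*(j - 2)*(j + 2)^2*(j - 1)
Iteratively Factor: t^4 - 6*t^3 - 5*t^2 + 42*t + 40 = (t + 1)*(t^3 - 7*t^2 + 2*t + 40) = (t - 4)*(t + 1)*(t^2 - 3*t - 10) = (t - 5)*(t - 4)*(t + 1)*(t + 2)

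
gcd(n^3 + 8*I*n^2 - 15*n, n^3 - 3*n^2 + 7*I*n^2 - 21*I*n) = n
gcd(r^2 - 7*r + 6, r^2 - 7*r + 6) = r^2 - 7*r + 6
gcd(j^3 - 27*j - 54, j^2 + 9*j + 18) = j + 3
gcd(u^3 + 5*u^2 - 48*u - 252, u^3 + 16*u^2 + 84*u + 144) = u^2 + 12*u + 36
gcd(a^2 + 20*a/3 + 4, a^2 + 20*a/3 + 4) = a^2 + 20*a/3 + 4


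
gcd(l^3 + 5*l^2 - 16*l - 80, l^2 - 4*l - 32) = l + 4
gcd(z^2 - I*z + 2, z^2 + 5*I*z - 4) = z + I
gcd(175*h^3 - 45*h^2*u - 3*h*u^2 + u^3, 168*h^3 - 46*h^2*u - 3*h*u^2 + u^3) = 7*h + u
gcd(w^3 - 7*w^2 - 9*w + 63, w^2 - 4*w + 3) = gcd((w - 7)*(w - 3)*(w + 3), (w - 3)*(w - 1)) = w - 3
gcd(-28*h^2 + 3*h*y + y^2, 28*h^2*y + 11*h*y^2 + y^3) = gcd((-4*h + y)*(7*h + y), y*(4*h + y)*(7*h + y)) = 7*h + y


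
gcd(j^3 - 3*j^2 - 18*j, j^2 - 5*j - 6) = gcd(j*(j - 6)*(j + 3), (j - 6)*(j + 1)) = j - 6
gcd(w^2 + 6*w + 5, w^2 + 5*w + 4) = w + 1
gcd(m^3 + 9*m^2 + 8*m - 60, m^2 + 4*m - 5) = m + 5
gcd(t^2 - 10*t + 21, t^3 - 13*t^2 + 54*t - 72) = t - 3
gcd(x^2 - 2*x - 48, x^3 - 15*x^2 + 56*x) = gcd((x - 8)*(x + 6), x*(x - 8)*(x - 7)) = x - 8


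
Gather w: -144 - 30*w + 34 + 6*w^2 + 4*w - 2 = 6*w^2 - 26*w - 112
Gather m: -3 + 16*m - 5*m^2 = -5*m^2 + 16*m - 3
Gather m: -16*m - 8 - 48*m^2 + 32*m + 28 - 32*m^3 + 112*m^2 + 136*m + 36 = -32*m^3 + 64*m^2 + 152*m + 56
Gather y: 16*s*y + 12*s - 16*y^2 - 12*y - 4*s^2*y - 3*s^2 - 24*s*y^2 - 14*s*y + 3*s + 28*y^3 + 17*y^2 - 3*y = -3*s^2 + 15*s + 28*y^3 + y^2*(1 - 24*s) + y*(-4*s^2 + 2*s - 15)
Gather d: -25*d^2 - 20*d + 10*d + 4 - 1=-25*d^2 - 10*d + 3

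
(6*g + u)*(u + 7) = 6*g*u + 42*g + u^2 + 7*u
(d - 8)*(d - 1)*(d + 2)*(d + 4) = d^4 - 3*d^3 - 38*d^2 - 24*d + 64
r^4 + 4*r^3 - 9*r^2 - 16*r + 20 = (r - 2)*(r - 1)*(r + 2)*(r + 5)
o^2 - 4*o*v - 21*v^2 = (o - 7*v)*(o + 3*v)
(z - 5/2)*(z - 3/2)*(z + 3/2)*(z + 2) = z^4 - z^3/2 - 29*z^2/4 + 9*z/8 + 45/4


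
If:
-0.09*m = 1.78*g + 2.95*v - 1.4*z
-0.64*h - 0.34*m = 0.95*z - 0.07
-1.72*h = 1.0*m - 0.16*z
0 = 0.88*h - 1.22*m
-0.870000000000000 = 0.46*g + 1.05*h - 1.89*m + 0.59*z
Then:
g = -1.98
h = 0.00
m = 0.00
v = 1.23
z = 0.07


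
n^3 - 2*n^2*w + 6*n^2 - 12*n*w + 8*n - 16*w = (n + 2)*(n + 4)*(n - 2*w)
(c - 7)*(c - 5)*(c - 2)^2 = c^4 - 16*c^3 + 87*c^2 - 188*c + 140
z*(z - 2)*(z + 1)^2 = z^4 - 3*z^2 - 2*z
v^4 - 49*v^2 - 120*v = v*(v - 8)*(v + 3)*(v + 5)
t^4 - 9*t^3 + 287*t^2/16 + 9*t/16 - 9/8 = (t - 6)*(t - 3)*(t - 1/4)*(t + 1/4)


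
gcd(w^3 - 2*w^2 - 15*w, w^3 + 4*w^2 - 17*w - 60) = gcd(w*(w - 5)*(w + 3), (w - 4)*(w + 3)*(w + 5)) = w + 3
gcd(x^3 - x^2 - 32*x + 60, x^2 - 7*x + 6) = 1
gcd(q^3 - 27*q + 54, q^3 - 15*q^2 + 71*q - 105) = q - 3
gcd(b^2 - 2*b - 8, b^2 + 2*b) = b + 2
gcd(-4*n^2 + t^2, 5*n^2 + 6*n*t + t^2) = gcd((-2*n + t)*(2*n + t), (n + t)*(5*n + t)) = 1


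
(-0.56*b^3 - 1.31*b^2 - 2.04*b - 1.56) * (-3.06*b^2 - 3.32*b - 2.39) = 1.7136*b^5 + 5.8678*b^4 + 11.93*b^3 + 14.6773*b^2 + 10.0548*b + 3.7284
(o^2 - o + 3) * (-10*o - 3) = -10*o^3 + 7*o^2 - 27*o - 9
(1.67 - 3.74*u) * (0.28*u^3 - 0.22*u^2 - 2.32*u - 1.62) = -1.0472*u^4 + 1.2904*u^3 + 8.3094*u^2 + 2.1844*u - 2.7054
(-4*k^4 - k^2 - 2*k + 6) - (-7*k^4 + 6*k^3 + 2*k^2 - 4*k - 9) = 3*k^4 - 6*k^3 - 3*k^2 + 2*k + 15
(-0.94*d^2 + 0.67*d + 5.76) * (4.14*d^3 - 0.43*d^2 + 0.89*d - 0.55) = -3.8916*d^5 + 3.178*d^4 + 22.7217*d^3 - 1.3635*d^2 + 4.7579*d - 3.168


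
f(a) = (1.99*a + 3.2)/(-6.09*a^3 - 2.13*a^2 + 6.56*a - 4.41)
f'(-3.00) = -0.01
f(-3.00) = -0.02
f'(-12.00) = -0.00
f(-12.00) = -0.00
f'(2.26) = 0.12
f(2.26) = -0.11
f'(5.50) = 0.01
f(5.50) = -0.01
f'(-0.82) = -0.20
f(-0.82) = -0.20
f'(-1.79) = 0.05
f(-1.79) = -0.03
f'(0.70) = 2.16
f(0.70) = -1.56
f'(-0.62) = -0.32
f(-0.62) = -0.25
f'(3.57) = 0.02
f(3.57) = -0.04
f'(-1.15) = 0.02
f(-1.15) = -0.17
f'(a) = (1.99*a + 3.2)*(18.27*a^2 + 4.26*a - 6.56)/(-6.09*a^3 - 2.13*a^2 + 6.56*a - 4.41)^2 + 1.99/(-6.09*a^3 - 2.13*a^2 + 6.56*a - 4.41)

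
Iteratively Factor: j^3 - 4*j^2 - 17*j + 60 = (j - 5)*(j^2 + j - 12) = (j - 5)*(j + 4)*(j - 3)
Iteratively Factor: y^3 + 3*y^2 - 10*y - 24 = (y + 2)*(y^2 + y - 12) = (y + 2)*(y + 4)*(y - 3)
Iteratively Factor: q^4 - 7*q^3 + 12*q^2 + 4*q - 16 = (q + 1)*(q^3 - 8*q^2 + 20*q - 16) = (q - 2)*(q + 1)*(q^2 - 6*q + 8) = (q - 4)*(q - 2)*(q + 1)*(q - 2)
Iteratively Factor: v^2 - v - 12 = (v - 4)*(v + 3)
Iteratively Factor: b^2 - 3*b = (b - 3)*(b)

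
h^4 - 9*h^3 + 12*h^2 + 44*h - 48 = (h - 6)*(h - 4)*(h - 1)*(h + 2)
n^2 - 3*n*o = n*(n - 3*o)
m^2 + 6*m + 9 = (m + 3)^2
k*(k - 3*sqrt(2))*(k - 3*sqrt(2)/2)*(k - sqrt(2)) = k^4 - 11*sqrt(2)*k^3/2 + 18*k^2 - 9*sqrt(2)*k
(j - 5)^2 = j^2 - 10*j + 25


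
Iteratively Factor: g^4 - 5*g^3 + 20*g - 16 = (g - 2)*(g^3 - 3*g^2 - 6*g + 8) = (g - 4)*(g - 2)*(g^2 + g - 2) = (g - 4)*(g - 2)*(g - 1)*(g + 2)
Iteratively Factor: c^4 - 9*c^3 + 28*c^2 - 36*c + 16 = (c - 2)*(c^3 - 7*c^2 + 14*c - 8) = (c - 4)*(c - 2)*(c^2 - 3*c + 2) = (c - 4)*(c - 2)^2*(c - 1)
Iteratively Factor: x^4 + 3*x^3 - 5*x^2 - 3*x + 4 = (x + 1)*(x^3 + 2*x^2 - 7*x + 4) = (x - 1)*(x + 1)*(x^2 + 3*x - 4) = (x - 1)^2*(x + 1)*(x + 4)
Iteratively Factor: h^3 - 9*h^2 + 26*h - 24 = (h - 4)*(h^2 - 5*h + 6) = (h - 4)*(h - 3)*(h - 2)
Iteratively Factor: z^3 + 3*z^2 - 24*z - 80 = (z + 4)*(z^2 - z - 20) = (z - 5)*(z + 4)*(z + 4)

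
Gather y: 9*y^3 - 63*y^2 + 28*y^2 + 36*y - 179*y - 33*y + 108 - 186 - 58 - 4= 9*y^3 - 35*y^2 - 176*y - 140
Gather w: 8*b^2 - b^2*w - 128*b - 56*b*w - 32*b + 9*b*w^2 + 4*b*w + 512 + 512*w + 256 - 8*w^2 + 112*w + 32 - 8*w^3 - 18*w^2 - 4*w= 8*b^2 - 160*b - 8*w^3 + w^2*(9*b - 26) + w*(-b^2 - 52*b + 620) + 800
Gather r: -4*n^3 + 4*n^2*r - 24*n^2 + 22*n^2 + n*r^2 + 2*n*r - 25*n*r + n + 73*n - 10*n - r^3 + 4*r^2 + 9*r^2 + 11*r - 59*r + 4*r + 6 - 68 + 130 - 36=-4*n^3 - 2*n^2 + 64*n - r^3 + r^2*(n + 13) + r*(4*n^2 - 23*n - 44) + 32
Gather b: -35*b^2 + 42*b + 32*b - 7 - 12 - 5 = -35*b^2 + 74*b - 24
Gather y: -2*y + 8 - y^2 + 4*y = -y^2 + 2*y + 8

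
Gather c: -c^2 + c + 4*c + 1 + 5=-c^2 + 5*c + 6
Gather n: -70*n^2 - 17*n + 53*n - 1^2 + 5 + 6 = -70*n^2 + 36*n + 10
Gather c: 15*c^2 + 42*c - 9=15*c^2 + 42*c - 9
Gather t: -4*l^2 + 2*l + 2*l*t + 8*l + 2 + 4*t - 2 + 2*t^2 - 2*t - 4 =-4*l^2 + 10*l + 2*t^2 + t*(2*l + 2) - 4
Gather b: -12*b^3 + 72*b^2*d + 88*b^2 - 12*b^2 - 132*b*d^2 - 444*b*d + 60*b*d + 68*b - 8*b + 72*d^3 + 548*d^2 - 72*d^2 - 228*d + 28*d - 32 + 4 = -12*b^3 + b^2*(72*d + 76) + b*(-132*d^2 - 384*d + 60) + 72*d^3 + 476*d^2 - 200*d - 28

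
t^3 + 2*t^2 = t^2*(t + 2)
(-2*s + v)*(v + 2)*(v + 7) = -2*s*v^2 - 18*s*v - 28*s + v^3 + 9*v^2 + 14*v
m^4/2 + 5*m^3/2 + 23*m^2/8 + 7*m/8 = m*(m/2 + 1/4)*(m + 1)*(m + 7/2)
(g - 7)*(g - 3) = g^2 - 10*g + 21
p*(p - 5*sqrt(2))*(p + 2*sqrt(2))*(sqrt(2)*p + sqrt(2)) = sqrt(2)*p^4 - 6*p^3 + sqrt(2)*p^3 - 20*sqrt(2)*p^2 - 6*p^2 - 20*sqrt(2)*p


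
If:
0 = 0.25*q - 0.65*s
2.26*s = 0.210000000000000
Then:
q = 0.24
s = 0.09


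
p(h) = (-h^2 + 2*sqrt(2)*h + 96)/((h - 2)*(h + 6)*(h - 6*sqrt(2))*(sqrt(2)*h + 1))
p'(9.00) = -0.14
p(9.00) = 0.05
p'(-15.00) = 0.00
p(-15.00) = 0.00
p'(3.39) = 0.22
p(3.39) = -0.24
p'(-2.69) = -0.10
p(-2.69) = -0.17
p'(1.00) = 0.32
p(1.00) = 0.77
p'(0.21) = -0.44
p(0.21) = 0.81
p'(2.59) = 1.37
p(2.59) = -0.69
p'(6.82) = 0.00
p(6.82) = -0.06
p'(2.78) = 0.77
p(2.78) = -0.50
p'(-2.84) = -0.08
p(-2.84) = -0.15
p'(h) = (-2*h + 2*sqrt(2))/((h - 2)*(h + 6)*(h - 6*sqrt(2))*(sqrt(2)*h + 1)) - sqrt(2)*(-h^2 + 2*sqrt(2)*h + 96)/((h - 2)*(h + 6)*(h - 6*sqrt(2))*(sqrt(2)*h + 1)^2) - (-h^2 + 2*sqrt(2)*h + 96)/((h - 2)*(h + 6)*(h - 6*sqrt(2))^2*(sqrt(2)*h + 1)) - (-h^2 + 2*sqrt(2)*h + 96)/((h - 2)*(h + 6)^2*(h - 6*sqrt(2))*(sqrt(2)*h + 1)) - (-h^2 + 2*sqrt(2)*h + 96)/((h - 2)^2*(h + 6)*(h - 6*sqrt(2))*(sqrt(2)*h + 1)) = (2*sqrt(2)*h^5 - 23*h^4 + 4*sqrt(2)*h^4 - 340*sqrt(2)*h^3 - 32*h^3 - 1040*sqrt(2)*h^2 + 3108*h^2 + 3312*sqrt(2)*h + 8448*h - 12384 + 2304*sqrt(2))/(2*h^8 - 22*sqrt(2)*h^7 + 16*h^7 - 176*sqrt(2)*h^6 + 81*h^6 + 308*sqrt(2)*h^5 + 584*h^5 - 416*h^4 + 3168*sqrt(2)*h^4 - 8736*h^3 - 4224*sqrt(2)*h^3 - 12672*sqrt(2)*h^2 + 13392*h^2 - 6912*h + 19008*sqrt(2)*h + 10368)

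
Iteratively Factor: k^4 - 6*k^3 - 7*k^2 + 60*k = (k + 3)*(k^3 - 9*k^2 + 20*k) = k*(k + 3)*(k^2 - 9*k + 20) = k*(k - 5)*(k + 3)*(k - 4)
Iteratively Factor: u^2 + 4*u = (u + 4)*(u)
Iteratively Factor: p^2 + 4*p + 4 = (p + 2)*(p + 2)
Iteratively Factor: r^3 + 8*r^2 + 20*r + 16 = (r + 2)*(r^2 + 6*r + 8) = (r + 2)*(r + 4)*(r + 2)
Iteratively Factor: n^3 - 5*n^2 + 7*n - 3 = (n - 1)*(n^2 - 4*n + 3) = (n - 1)^2*(n - 3)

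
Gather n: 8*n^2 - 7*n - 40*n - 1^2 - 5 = 8*n^2 - 47*n - 6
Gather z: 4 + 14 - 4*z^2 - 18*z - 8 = -4*z^2 - 18*z + 10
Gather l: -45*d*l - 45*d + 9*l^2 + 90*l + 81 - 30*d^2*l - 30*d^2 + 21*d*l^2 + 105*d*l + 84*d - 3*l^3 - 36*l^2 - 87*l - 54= -30*d^2 + 39*d - 3*l^3 + l^2*(21*d - 27) + l*(-30*d^2 + 60*d + 3) + 27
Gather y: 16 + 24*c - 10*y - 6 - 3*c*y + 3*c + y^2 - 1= 27*c + y^2 + y*(-3*c - 10) + 9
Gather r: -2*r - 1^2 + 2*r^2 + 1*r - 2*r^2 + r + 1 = 0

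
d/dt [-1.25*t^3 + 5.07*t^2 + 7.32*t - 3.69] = -3.75*t^2 + 10.14*t + 7.32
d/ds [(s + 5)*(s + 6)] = 2*s + 11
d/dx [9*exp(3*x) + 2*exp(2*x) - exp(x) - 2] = (27*exp(2*x) + 4*exp(x) - 1)*exp(x)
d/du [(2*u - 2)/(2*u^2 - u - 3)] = 2*(2*u^2 - u - (u - 1)*(4*u - 1) - 3)/(-2*u^2 + u + 3)^2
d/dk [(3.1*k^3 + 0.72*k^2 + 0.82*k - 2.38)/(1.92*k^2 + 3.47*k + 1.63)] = (5.952*k^4 + 21.514*k^3 + 16.083*k^2 + 11.4864*k + 9.5952)/(3.6864*k^4 + 13.3248*k^3 + 18.3001*k^2 + 11.3122*k + 2.6569)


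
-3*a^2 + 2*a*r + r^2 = (-a + r)*(3*a + r)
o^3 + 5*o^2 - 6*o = o*(o - 1)*(o + 6)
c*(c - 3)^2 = c^3 - 6*c^2 + 9*c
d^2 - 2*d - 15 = (d - 5)*(d + 3)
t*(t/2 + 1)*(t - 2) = t^3/2 - 2*t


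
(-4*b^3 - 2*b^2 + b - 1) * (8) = -32*b^3 - 16*b^2 + 8*b - 8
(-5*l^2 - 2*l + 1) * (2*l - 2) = -10*l^3 + 6*l^2 + 6*l - 2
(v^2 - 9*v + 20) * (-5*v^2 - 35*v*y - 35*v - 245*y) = -5*v^4 - 35*v^3*y + 10*v^3 + 70*v^2*y + 215*v^2 + 1505*v*y - 700*v - 4900*y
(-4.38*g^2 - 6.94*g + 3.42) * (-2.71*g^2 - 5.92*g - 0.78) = 11.8698*g^4 + 44.737*g^3 + 35.233*g^2 - 14.8332*g - 2.6676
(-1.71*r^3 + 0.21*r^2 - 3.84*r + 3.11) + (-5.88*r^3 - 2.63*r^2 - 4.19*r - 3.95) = -7.59*r^3 - 2.42*r^2 - 8.03*r - 0.84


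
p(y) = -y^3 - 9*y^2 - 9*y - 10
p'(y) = -3*y^2 - 18*y - 9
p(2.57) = -109.55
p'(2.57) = -75.07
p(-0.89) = -8.41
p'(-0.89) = 4.64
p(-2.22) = -23.43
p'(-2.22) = 16.17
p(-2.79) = -33.23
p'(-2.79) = 17.87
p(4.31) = -296.04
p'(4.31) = -142.31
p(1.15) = -33.77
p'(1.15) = -33.67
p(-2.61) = -30.04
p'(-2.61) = 17.54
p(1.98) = -70.87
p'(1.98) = -56.40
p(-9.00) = 71.00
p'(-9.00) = -90.00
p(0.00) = -10.00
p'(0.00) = -9.00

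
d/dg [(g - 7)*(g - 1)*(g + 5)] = 3*g^2 - 6*g - 33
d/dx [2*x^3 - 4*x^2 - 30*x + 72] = 6*x^2 - 8*x - 30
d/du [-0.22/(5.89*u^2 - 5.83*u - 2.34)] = (2.5916*u - 1.2826)/(-5.89*u^2 + 5.83*u + 2.34)^2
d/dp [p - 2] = 1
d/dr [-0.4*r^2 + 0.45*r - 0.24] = 0.45 - 0.8*r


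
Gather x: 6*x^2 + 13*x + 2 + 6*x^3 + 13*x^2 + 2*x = 6*x^3 + 19*x^2 + 15*x + 2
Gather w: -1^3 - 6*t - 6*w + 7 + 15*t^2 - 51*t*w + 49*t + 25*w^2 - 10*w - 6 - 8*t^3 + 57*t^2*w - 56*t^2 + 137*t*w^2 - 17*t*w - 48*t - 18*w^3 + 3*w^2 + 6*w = -8*t^3 - 41*t^2 - 5*t - 18*w^3 + w^2*(137*t + 28) + w*(57*t^2 - 68*t - 10)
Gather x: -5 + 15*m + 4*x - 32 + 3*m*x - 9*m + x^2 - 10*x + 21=6*m + x^2 + x*(3*m - 6) - 16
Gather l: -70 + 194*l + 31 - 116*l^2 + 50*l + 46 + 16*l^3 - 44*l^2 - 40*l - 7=16*l^3 - 160*l^2 + 204*l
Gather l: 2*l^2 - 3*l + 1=2*l^2 - 3*l + 1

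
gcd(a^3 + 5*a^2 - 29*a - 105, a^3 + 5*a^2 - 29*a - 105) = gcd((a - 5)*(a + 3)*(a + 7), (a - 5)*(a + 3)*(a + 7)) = a^3 + 5*a^2 - 29*a - 105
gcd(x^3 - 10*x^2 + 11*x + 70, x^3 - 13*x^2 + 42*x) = x - 7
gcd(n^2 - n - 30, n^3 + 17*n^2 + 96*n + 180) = n + 5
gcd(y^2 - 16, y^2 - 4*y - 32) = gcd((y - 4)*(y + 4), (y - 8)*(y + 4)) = y + 4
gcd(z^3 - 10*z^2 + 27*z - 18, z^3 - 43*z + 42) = z^2 - 7*z + 6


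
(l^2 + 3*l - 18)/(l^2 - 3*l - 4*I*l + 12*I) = (l + 6)/(l - 4*I)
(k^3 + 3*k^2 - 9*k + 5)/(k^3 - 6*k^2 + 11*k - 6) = (k^2 + 4*k - 5)/(k^2 - 5*k + 6)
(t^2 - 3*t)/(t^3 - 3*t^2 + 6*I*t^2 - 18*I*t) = 1/(t + 6*I)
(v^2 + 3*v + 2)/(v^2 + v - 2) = (v + 1)/(v - 1)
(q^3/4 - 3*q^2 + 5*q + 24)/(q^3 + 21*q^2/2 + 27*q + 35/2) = (q^3 - 12*q^2 + 20*q + 96)/(2*(2*q^3 + 21*q^2 + 54*q + 35))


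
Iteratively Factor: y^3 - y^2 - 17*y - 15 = (y + 3)*(y^2 - 4*y - 5) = (y + 1)*(y + 3)*(y - 5)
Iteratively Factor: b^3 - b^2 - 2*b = (b)*(b^2 - b - 2) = b*(b + 1)*(b - 2)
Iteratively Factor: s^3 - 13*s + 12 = (s + 4)*(s^2 - 4*s + 3) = (s - 1)*(s + 4)*(s - 3)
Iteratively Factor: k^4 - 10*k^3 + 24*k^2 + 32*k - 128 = (k - 4)*(k^3 - 6*k^2 + 32) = (k - 4)*(k + 2)*(k^2 - 8*k + 16) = (k - 4)^2*(k + 2)*(k - 4)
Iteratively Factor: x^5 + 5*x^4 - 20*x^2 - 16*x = (x + 4)*(x^4 + x^3 - 4*x^2 - 4*x) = (x - 2)*(x + 4)*(x^3 + 3*x^2 + 2*x) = (x - 2)*(x + 2)*(x + 4)*(x^2 + x) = (x - 2)*(x + 1)*(x + 2)*(x + 4)*(x)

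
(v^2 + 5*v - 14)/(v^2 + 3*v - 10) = (v + 7)/(v + 5)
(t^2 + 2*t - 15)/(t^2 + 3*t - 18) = (t + 5)/(t + 6)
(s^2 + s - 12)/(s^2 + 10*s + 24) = (s - 3)/(s + 6)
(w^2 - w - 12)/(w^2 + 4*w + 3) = (w - 4)/(w + 1)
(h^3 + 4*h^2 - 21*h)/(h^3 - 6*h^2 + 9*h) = (h + 7)/(h - 3)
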